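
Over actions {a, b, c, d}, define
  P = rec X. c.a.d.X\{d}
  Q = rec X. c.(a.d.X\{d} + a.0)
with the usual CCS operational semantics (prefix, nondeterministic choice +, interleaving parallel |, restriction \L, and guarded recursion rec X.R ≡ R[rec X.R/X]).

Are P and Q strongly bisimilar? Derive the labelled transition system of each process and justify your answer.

NO

LTS(P): 6 reachable states
  p0 = rec X. c.a.d.X\{d} has moves ··c··> p1
  p1 = a.d.(rec X. c.a.d.X\{d})\{d} has moves ··a··> p2
  p2 = d.(rec X. c.a.d.X\{d})\{d} has moves ··d··> p3
  p3 = (rec X. c.a.d.X\{d})\{d} has moves ··c··> p4
  p4 = (a.d.(rec X. c.a.d.X\{d})\{d})\{d} has moves ··a··> p5
  p5 = (d.(rec X. c.a.d.X\{d})\{d})\{d} has moves ∅
LTS(Q): 8 reachable states
  q0 = rec X. c.(a.d.X\{d} + a.0) has moves ··c··> q1
  q1 = a.d.(rec X. c.(a.d.X\{d} + a.0))\{d} + a.0 has moves ··a··> q2, ··a··> q3
  q2 = 0 has moves ∅
  q3 = d.(rec X. c.(a.d.X\{d} + a.0))\{d} has moves ··d··> q4
  q4 = (rec X. c.(a.d.X\{d} + a.0))\{d} has moves ··c··> q5
  q5 = (a.d.(rec X. c.(a.d.X\{d} + a.0))\{d} + a.0)\{d} has moves ··a··> q6, ··a··> q7
  q6 = (d.(rec X. c.(a.d.X\{d} + a.0))\{d})\{d} has moves ∅
  q7 = 0\{d} has moves ∅
Bisimilarity quotient blocks:
  B0 = {p0}
  B1 = {p1}
  B2 = {p2, q3}
  B3 = {p3, q4}
  B4 = {p4, q5}
  B5 = {p5, q2, q6, q7}
  B6 = {q0}
  B7 = {q1}
p0 ∈ B0, q0 ∈ B6 → different blocks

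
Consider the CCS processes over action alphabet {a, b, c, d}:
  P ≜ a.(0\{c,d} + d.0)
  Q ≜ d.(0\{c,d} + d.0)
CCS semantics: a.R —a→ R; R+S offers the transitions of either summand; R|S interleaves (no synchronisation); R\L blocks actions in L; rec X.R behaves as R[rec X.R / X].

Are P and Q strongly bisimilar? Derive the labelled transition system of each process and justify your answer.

P's transition system — 3 states:
  p0 = a.(0\{c,d} + d.0) | ··a··> p1
  p1 = 0\{c,d} + d.0 | ··d··> p2
  p2 = 0 | (no moves)
Q's transition system — 3 states:
  q0 = d.(0\{c,d} + d.0) | ··d··> q1
  q1 = 0\{c,d} + d.0 | ··d··> q2
  q2 = 0 | (no moves)
Bisimilarity quotient blocks:
  B0 = {p0}
  B1 = {p1, q1}
  B2 = {p2, q2}
  B3 = {q0}
p0 ∈ B0, q0 ∈ B3 → different blocks

P ≁ Q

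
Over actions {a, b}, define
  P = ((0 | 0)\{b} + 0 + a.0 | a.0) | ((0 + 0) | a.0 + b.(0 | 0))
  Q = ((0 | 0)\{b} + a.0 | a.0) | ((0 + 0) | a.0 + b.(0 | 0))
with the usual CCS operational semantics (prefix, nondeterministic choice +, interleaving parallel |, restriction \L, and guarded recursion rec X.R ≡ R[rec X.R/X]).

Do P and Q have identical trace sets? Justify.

YES

P's transition system — 12 states:
  p0 = ((0 | 0)\{b} + 0 + a.0 | a.0) | ((0 + 0) | a.0 + b.(0 | 0)) has moves =a=> p1, =a=> p2, =a=> p3, =b=> p4
  p1 = ((0 | 0)\{b} + 0 + a.0 | a.0) | ((0 + 0) | 0) has moves =a=> p5, =a=> p6
  p2 = 0 | a.0 | ((0 + 0) | a.0 + b.(0 | 0)) has moves =a=> p5, =a=> p7, =b=> p8
  p3 = a.0 | 0 | ((0 + 0) | a.0 + b.(0 | 0)) has moves =a=> p6, =a=> p7, =b=> p9
  p4 = ((0 | 0)\{b} + 0 + a.0 | a.0) | (0 | 0) has moves =a=> p8, =a=> p9
  p5 = 0 | a.0 | ((0 + 0) | 0) has moves =a=> p10
  p6 = a.0 | 0 | ((0 + 0) | 0) has moves =a=> p10
  p7 = 0 | 0 | ((0 + 0) | a.0 + b.(0 | 0)) has moves =a=> p10, =b=> p11
  p8 = 0 | a.0 | (0 | 0) has moves =a=> p11
  p9 = a.0 | 0 | (0 | 0) has moves =a=> p11
  p10 = 0 | 0 | ((0 + 0) | 0) has moves deadlocked
  p11 = 0 | 0 | (0 | 0) has moves deadlocked
Q's transition system — 12 states:
  q0 = ((0 | 0)\{b} + a.0 | a.0) | ((0 + 0) | a.0 + b.(0 | 0)) has moves =a=> q1, =a=> q2, =a=> q3, =b=> q4
  q1 = ((0 | 0)\{b} + a.0 | a.0) | ((0 + 0) | 0) has moves =a=> q5, =a=> q6
  q2 = 0 | a.0 | ((0 + 0) | a.0 + b.(0 | 0)) has moves =a=> q5, =a=> q7, =b=> q8
  q3 = a.0 | 0 | ((0 + 0) | a.0 + b.(0 | 0)) has moves =a=> q6, =a=> q7, =b=> q9
  q4 = ((0 | 0)\{b} + a.0 | a.0) | (0 | 0) has moves =a=> q8, =a=> q9
  q5 = 0 | a.0 | ((0 + 0) | 0) has moves =a=> q10
  q6 = a.0 | 0 | ((0 + 0) | 0) has moves =a=> q10
  q7 = 0 | 0 | ((0 + 0) | a.0 + b.(0 | 0)) has moves =a=> q10, =b=> q11
  q8 = 0 | a.0 | (0 | 0) has moves =a=> q11
  q9 = a.0 | 0 | (0 | 0) has moves =a=> q11
  q10 = 0 | 0 | ((0 + 0) | 0) has moves deadlocked
  q11 = 0 | 0 | (0 | 0) has moves deadlocked
Bisimilarity quotient blocks:
  B0 = {p0, q0}
  B1 = {p2, p3, q2, q3}
  B2 = {p5, p6, p8, p9, q5, q6, q8, q9}
  B3 = {p10, p11, q10, q11}
  B4 = {p7, q7}
  B5 = {p1, p4, q1, q4}
p0 ∈ B0, q0 ∈ B0 → same block
Bisimilar ⇒ trace-equivalent.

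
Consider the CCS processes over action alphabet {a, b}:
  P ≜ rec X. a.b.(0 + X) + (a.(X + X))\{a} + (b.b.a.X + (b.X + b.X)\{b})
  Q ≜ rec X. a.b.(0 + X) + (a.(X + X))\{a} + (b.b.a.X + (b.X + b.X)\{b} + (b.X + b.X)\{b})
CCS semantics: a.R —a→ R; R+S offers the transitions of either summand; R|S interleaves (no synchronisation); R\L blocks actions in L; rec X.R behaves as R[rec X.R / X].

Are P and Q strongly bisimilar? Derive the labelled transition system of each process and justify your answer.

LTS(P): 5 reachable states
  s0 = rec X. a.b.(0 + X) + (a.(X + X))\{a} + (b.b.a.X + (b.X + b.X)\{b}) :: --a--▸ s1, --b--▸ s2
  s1 = b.(0 + (rec X. a.b.(0 + X) + (a.(X + X))\{a} + (b.b.a.X + (b.X + b.X)\{b}))) :: --b--▸ s3
  s2 = b.a.(rec X. a.b.(0 + X) + (a.(X + X))\{a} + (b.b.a.X + (b.X + b.X)\{b})) :: --b--▸ s4
  s3 = 0 + (rec X. a.b.(0 + X) + (a.(X + X))\{a} + (b.b.a.X + (b.X + b.X)\{b})) :: --a--▸ s1, --b--▸ s2
  s4 = a.(rec X. a.b.(0 + X) + (a.(X + X))\{a} + (b.b.a.X + (b.X + b.X)\{b})) :: --a--▸ s0
LTS(Q): 5 reachable states
  t0 = rec X. a.b.(0 + X) + (a.(X + X))\{a} + (b.b.a.X + (b.X + b.X)\{b} + (b.X + b.X)\{b}) :: --a--▸ t1, --b--▸ t2
  t1 = b.(0 + (rec X. a.b.(0 + X) + (a.(X + X))\{a} + (b.b.a.X + (b.X + b.X)\{b} + (b.X + b.X)\{b}))) :: --b--▸ t3
  t2 = b.a.(rec X. a.b.(0 + X) + (a.(X + X))\{a} + (b.b.a.X + (b.X + b.X)\{b} + (b.X + b.X)\{b})) :: --b--▸ t4
  t3 = 0 + (rec X. a.b.(0 + X) + (a.(X + X))\{a} + (b.b.a.X + (b.X + b.X)\{b} + (b.X + b.X)\{b})) :: --a--▸ t1, --b--▸ t2
  t4 = a.(rec X. a.b.(0 + X) + (a.(X + X))\{a} + (b.b.a.X + (b.X + b.X)\{b} + (b.X + b.X)\{b})) :: --a--▸ t0
Partition-refinement fixed point:
  B0 = {s0, s3, t0, t3}
  B1 = {s1, t1}
  B2 = {s2, t2}
  B3 = {s4, t4}
s0 ∈ B0, t0 ∈ B0 → same block

YES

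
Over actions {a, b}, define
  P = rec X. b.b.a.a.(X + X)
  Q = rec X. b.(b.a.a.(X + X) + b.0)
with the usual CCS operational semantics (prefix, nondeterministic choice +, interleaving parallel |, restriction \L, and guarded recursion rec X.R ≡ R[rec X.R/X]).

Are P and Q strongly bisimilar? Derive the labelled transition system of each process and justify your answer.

LTS(P): 5 reachable states
  s0 = rec X. b.b.a.a.(X + X) → —b→ s1
  s1 = b.a.a.((rec X. b.b.a.a.(X + X)) + (rec X. b.b.a.a.(X + X))) → —b→ s2
  s2 = a.a.((rec X. b.b.a.a.(X + X)) + (rec X. b.b.a.a.(X + X))) → —a→ s3
  s3 = a.((rec X. b.b.a.a.(X + X)) + (rec X. b.b.a.a.(X + X))) → —a→ s4
  s4 = (rec X. b.b.a.a.(X + X)) + (rec X. b.b.a.a.(X + X)) → —b→ s1
LTS(Q): 6 reachable states
  t0 = rec X. b.(b.a.a.(X + X) + b.0) → —b→ t1
  t1 = b.a.a.((rec X. b.(b.a.a.(X + X) + b.0)) + (rec X. b.(b.a.a.(X + X) + b.0))) + b.0 → —b→ t2, —b→ t3
  t2 = 0 → deadlocked
  t3 = a.a.((rec X. b.(b.a.a.(X + X) + b.0)) + (rec X. b.(b.a.a.(X + X) + b.0))) → —a→ t4
  t4 = a.((rec X. b.(b.a.a.(X + X) + b.0)) + (rec X. b.(b.a.a.(X + X) + b.0))) → —a→ t5
  t5 = (rec X. b.(b.a.a.(X + X) + b.0)) + (rec X. b.(b.a.a.(X + X) + b.0)) → —b→ t1
Partition-refinement fixed point:
  B0 = {s0, s4}
  B1 = {s1}
  B2 = {s2}
  B3 = {s3}
  B4 = {t0, t5}
  B5 = {t1}
  B6 = {t3}
  B7 = {t4}
  B8 = {t2}
s0 ∈ B0, t0 ∈ B4 → different blocks

NO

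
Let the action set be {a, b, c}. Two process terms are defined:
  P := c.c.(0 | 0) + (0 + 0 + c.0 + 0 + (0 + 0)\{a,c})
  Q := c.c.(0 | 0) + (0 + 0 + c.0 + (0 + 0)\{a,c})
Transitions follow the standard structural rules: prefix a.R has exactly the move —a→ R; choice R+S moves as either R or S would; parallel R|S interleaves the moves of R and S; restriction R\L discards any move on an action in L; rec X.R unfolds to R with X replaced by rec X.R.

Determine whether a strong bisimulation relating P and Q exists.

P's transition system — 4 states:
  s0 = c.c.(0 | 0) + (0 + 0 + c.0 + 0 + (0 + 0)\{a,c}) ⊢ ··c··> s1, ··c··> s2
  s1 = 0 ⊢ deadlocked
  s2 = c.(0 | 0) ⊢ ··c··> s3
  s3 = 0 | 0 ⊢ deadlocked
Q's transition system — 4 states:
  t0 = c.c.(0 | 0) + (0 + 0 + c.0 + (0 + 0)\{a,c}) ⊢ ··c··> t1, ··c··> t2
  t1 = 0 ⊢ deadlocked
  t2 = c.(0 | 0) ⊢ ··c··> t3
  t3 = 0 | 0 ⊢ deadlocked
Bisimilarity quotient blocks:
  B0 = {s0, t0}
  B1 = {s1, s3, t1, t3}
  B2 = {s2, t2}
s0 ∈ B0, t0 ∈ B0 → same block

YES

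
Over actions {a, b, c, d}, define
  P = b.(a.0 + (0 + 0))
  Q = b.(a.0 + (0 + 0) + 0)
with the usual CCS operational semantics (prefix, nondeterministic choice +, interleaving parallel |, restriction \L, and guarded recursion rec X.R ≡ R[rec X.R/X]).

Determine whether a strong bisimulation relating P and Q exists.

LTS(P): 3 reachable states
  p0 = b.(a.0 + (0 + 0)) has moves -b-> p1
  p1 = a.0 + (0 + 0) has moves -a-> p2
  p2 = 0 has moves deadlocked
LTS(Q): 3 reachable states
  q0 = b.(a.0 + (0 + 0) + 0) has moves -b-> q1
  q1 = a.0 + (0 + 0) + 0 has moves -a-> q2
  q2 = 0 has moves deadlocked
Partition-refinement fixed point:
  B0 = {p0, q0}
  B1 = {p1, q1}
  B2 = {p2, q2}
p0 ∈ B0, q0 ∈ B0 → same block

P ~ Q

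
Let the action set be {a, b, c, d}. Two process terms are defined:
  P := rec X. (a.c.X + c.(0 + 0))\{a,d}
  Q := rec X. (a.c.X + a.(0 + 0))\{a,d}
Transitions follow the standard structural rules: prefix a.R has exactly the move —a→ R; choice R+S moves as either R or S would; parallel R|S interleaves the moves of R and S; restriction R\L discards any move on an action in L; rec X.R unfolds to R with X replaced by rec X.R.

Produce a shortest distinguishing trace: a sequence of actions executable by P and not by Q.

c

LTS(P): 2 reachable states
  s0 = rec X. (a.c.X + c.(0 + 0))\{a,d} :: =c=> s1
  s1 = (0 + 0)\{a,d} :: deadlocked
LTS(Q): 1 reachable states
  t0 = rec X. (a.c.X + a.(0 + 0))\{a,d} :: deadlocked
Trace ⟨c⟩ through P, begin at {s0}:
  after c @ step 1: {s1}
  P completes σ.
Trace ⟨c⟩ through Q, begin at {t0}:
  after c @ step 1: ∅ (Q stuck)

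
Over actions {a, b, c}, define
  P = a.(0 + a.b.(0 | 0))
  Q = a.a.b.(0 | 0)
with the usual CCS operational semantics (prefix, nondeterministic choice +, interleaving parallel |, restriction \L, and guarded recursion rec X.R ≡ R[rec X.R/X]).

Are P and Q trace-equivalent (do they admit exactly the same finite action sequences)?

trace-equivalent

Reachable graph of P (4 states):
  p0 = a.(0 + a.b.(0 | 0)) ⊢ --a--▸ p1
  p1 = 0 + a.b.(0 | 0) ⊢ --a--▸ p2
  p2 = b.(0 | 0) ⊢ --b--▸ p3
  p3 = 0 | 0 ⊢ ∅
Reachable graph of Q (4 states):
  q0 = a.a.b.(0 | 0) ⊢ --a--▸ q1
  q1 = a.b.(0 | 0) ⊢ --a--▸ q2
  q2 = b.(0 | 0) ⊢ --b--▸ q3
  q3 = 0 | 0 ⊢ ∅
Coarsest stable partition (strong bisimilarity classes):
  B0 = {p0, q0}
  B1 = {p1, q1}
  B2 = {p2, q2}
  B3 = {p3, q3}
p0 ∈ B0, q0 ∈ B0 → same block
Bisimilar ⇒ trace-equivalent.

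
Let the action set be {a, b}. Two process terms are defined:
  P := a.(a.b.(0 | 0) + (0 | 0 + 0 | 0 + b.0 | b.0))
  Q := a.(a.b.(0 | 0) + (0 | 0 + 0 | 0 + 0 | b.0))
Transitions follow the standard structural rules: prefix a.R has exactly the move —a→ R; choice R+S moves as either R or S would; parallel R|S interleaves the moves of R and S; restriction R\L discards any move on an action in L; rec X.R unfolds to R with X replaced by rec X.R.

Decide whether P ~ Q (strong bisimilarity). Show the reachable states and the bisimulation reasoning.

P's transition system — 6 states:
  u0 = a.(a.b.(0 | 0) + (0 | 0 + 0 | 0 + b.0 | b.0)) :: =a=> u1
  u1 = a.b.(0 | 0) + (0 | 0 + 0 | 0 + b.0 | b.0) :: =a=> u2, =b=> u3, =b=> u4
  u2 = b.(0 | 0) :: =b=> u5
  u3 = 0 | b.0 :: =b=> u5
  u4 = b.0 | 0 :: =b=> u5
  u5 = 0 | 0 :: (no moves)
Q's transition system — 4 states:
  v0 = a.(a.b.(0 | 0) + (0 | 0 + 0 | 0 + 0 | b.0)) :: =a=> v1
  v1 = a.b.(0 | 0) + (0 | 0 + 0 | 0 + 0 | b.0) :: =a=> v2, =b=> v3
  v2 = b.(0 | 0) :: =b=> v3
  v3 = 0 | 0 :: (no moves)
Partition-refinement fixed point:
  B0 = {u0}
  B1 = {u1}
  B2 = {u2, u3, u4, v2}
  B3 = {u5, v3}
  B4 = {v0}
  B5 = {v1}
u0 ∈ B0, v0 ∈ B4 → different blocks

P ≁ Q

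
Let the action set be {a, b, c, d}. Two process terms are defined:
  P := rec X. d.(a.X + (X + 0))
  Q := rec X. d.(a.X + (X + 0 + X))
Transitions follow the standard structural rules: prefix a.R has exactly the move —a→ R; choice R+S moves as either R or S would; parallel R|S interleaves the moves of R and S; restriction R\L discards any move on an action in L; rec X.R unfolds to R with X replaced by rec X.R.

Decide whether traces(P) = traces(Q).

YES

P's transition system — 2 states:
  s0 = rec X. d.(a.X + (X + 0)) → =d=> s1
  s1 = a.(rec X. d.(a.X + (X + 0))) + ((rec X. d.(a.X + (X + 0))) + 0) → =a=> s0, =d=> s1
Q's transition system — 2 states:
  t0 = rec X. d.(a.X + (X + 0 + X)) → =d=> t1
  t1 = a.(rec X. d.(a.X + (X + 0 + X))) + ((rec X. d.(a.X + (X + 0 + X))) + 0 + (rec X. d.(a.X + (X + 0 + X)))) → =a=> t0, =d=> t1
Coarsest stable partition (strong bisimilarity classes):
  B0 = {s0, t0}
  B1 = {s1, t1}
s0 ∈ B0, t0 ∈ B0 → same block
Bisimilar ⇒ trace-equivalent.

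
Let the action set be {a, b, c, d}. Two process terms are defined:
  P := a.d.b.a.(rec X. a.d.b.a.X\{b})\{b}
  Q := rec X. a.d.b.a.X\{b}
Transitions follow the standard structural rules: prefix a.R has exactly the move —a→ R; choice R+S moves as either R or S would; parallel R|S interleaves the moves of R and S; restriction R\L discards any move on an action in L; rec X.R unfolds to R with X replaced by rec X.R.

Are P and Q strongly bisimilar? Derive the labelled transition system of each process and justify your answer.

LTS(P): 7 reachable states
  u0 = a.d.b.a.(rec X. a.d.b.a.X\{b})\{b} has moves ··a··> u1
  u1 = d.b.a.(rec X. a.d.b.a.X\{b})\{b} has moves ··d··> u2
  u2 = b.a.(rec X. a.d.b.a.X\{b})\{b} has moves ··b··> u3
  u3 = a.(rec X. a.d.b.a.X\{b})\{b} has moves ··a··> u4
  u4 = (rec X. a.d.b.a.X\{b})\{b} has moves ··a··> u5
  u5 = (d.b.a.(rec X. a.d.b.a.X\{b})\{b})\{b} has moves ··d··> u6
  u6 = (b.a.(rec X. a.d.b.a.X\{b})\{b})\{b} has moves deadlocked
LTS(Q): 7 reachable states
  v0 = rec X. a.d.b.a.X\{b} has moves ··a··> v1
  v1 = d.b.a.(rec X. a.d.b.a.X\{b})\{b} has moves ··d··> v2
  v2 = b.a.(rec X. a.d.b.a.X\{b})\{b} has moves ··b··> v3
  v3 = a.(rec X. a.d.b.a.X\{b})\{b} has moves ··a··> v4
  v4 = (rec X. a.d.b.a.X\{b})\{b} has moves ··a··> v5
  v5 = (d.b.a.(rec X. a.d.b.a.X\{b})\{b})\{b} has moves ··d··> v6
  v6 = (b.a.(rec X. a.d.b.a.X\{b})\{b})\{b} has moves deadlocked
Bisimilarity quotient blocks:
  B0 = {u0, v0}
  B1 = {u1, v1}
  B2 = {u2, v2}
  B3 = {u3, v3}
  B4 = {u4, v4}
  B5 = {u5, v5}
  B6 = {u6, v6}
u0 ∈ B0, v0 ∈ B0 → same block

YES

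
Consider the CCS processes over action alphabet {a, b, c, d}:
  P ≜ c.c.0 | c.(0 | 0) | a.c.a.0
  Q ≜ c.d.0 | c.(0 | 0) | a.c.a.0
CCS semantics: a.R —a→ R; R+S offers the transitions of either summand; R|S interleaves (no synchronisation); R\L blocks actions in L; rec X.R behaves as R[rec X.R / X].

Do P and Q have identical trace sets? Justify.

NO — witness ⟨ccc⟩

LTS(P): 24 reachable states
  p0 = c.c.0 | c.(0 | 0) | a.c.a.0 ⊢ --a--▸ p1, --c--▸ p2, --c--▸ p3
  p1 = c.c.0 | c.(0 | 0) | c.a.0 ⊢ --c--▸ p4, --c--▸ p5, --c--▸ p6
  p2 = c.0 | c.(0 | 0) | a.c.a.0 ⊢ --a--▸ p4, --c--▸ p7, --c--▸ p8
  p3 = c.c.0 | (0 | 0) | a.c.a.0 ⊢ --a--▸ p5, --c--▸ p8
  p4 = c.0 | c.(0 | 0) | c.a.0 ⊢ --c--▸ p10, --c--▸ p11, --c--▸ p9
  p5 = c.c.0 | (0 | 0) | c.a.0 ⊢ --c--▸ p10, --c--▸ p12
  p6 = c.c.0 | c.(0 | 0) | a.0 ⊢ --a--▸ p13, --c--▸ p11, --c--▸ p12
  p7 = 0 | c.(0 | 0) | a.c.a.0 ⊢ --a--▸ p9, --c--▸ p14
  p8 = c.0 | (0 | 0) | a.c.a.0 ⊢ --a--▸ p10, --c--▸ p14
  p9 = 0 | c.(0 | 0) | c.a.0 ⊢ --c--▸ p15, --c--▸ p16
  p10 = c.0 | (0 | 0) | c.a.0 ⊢ --c--▸ p15, --c--▸ p17
  p11 = c.0 | c.(0 | 0) | a.0 ⊢ --a--▸ p18, --c--▸ p16, --c--▸ p17
  p12 = c.c.0 | (0 | 0) | a.0 ⊢ --a--▸ p19, --c--▸ p17
  p13 = c.c.0 | c.(0 | 0) | 0 ⊢ --c--▸ p18, --c--▸ p19
  p14 = 0 | (0 | 0) | a.c.a.0 ⊢ --a--▸ p15
  p15 = 0 | (0 | 0) | c.a.0 ⊢ --c--▸ p20
  p16 = 0 | c.(0 | 0) | a.0 ⊢ --a--▸ p21, --c--▸ p20
  p17 = c.0 | (0 | 0) | a.0 ⊢ --a--▸ p22, --c--▸ p20
  p18 = c.0 | c.(0 | 0) | 0 ⊢ --c--▸ p21, --c--▸ p22
  p19 = c.c.0 | (0 | 0) | 0 ⊢ --c--▸ p22
  p20 = 0 | (0 | 0) | a.0 ⊢ --a--▸ p23
  p21 = 0 | c.(0 | 0) | 0 ⊢ --c--▸ p23
  p22 = c.0 | (0 | 0) | 0 ⊢ --c--▸ p23
  p23 = 0 | (0 | 0) | 0 ⊢ ·
LTS(Q): 24 reachable states
  q0 = c.d.0 | c.(0 | 0) | a.c.a.0 ⊢ --a--▸ q1, --c--▸ q2, --c--▸ q3
  q1 = c.d.0 | c.(0 | 0) | c.a.0 ⊢ --c--▸ q4, --c--▸ q5, --c--▸ q6
  q2 = c.d.0 | (0 | 0) | a.c.a.0 ⊢ --a--▸ q4, --c--▸ q7
  q3 = d.0 | c.(0 | 0) | a.c.a.0 ⊢ --a--▸ q6, --c--▸ q7, --d--▸ q8
  q4 = c.d.0 | (0 | 0) | c.a.0 ⊢ --c--▸ q10, --c--▸ q9
  q5 = c.d.0 | c.(0 | 0) | a.0 ⊢ --a--▸ q11, --c--▸ q12, --c--▸ q9
  q6 = d.0 | c.(0 | 0) | c.a.0 ⊢ --c--▸ q10, --c--▸ q12, --d--▸ q13
  q7 = d.0 | (0 | 0) | a.c.a.0 ⊢ --a--▸ q10, --d--▸ q14
  q8 = 0 | c.(0 | 0) | a.c.a.0 ⊢ --a--▸ q13, --c--▸ q14
  q9 = c.d.0 | (0 | 0) | a.0 ⊢ --a--▸ q15, --c--▸ q16
  q10 = d.0 | (0 | 0) | c.a.0 ⊢ --c--▸ q16, --d--▸ q17
  q11 = c.d.0 | c.(0 | 0) | 0 ⊢ --c--▸ q15, --c--▸ q18
  q12 = d.0 | c.(0 | 0) | a.0 ⊢ --a--▸ q18, --c--▸ q16, --d--▸ q19
  q13 = 0 | c.(0 | 0) | c.a.0 ⊢ --c--▸ q17, --c--▸ q19
  q14 = 0 | (0 | 0) | a.c.a.0 ⊢ --a--▸ q17
  q15 = c.d.0 | (0 | 0) | 0 ⊢ --c--▸ q20
  q16 = d.0 | (0 | 0) | a.0 ⊢ --a--▸ q20, --d--▸ q21
  q17 = 0 | (0 | 0) | c.a.0 ⊢ --c--▸ q21
  q18 = d.0 | c.(0 | 0) | 0 ⊢ --c--▸ q20, --d--▸ q22
  q19 = 0 | c.(0 | 0) | a.0 ⊢ --a--▸ q22, --c--▸ q21
  q20 = d.0 | (0 | 0) | 0 ⊢ --d--▸ q23
  q21 = 0 | (0 | 0) | a.0 ⊢ --a--▸ q23
  q22 = 0 | c.(0 | 0) | 0 ⊢ --c--▸ q23
  q23 = 0 | (0 | 0) | 0 ⊢ ·
Run σ = ⟨ccc⟩ on P: start {p0}
  after c @ step 1: {p2, p3}
  after c @ step 2: {p7, p8}
  after c @ step 3: {p14}
  — P admits the full trace.
Run σ = ⟨ccc⟩ on Q: start {q0}
  after c @ step 1: {q2, q3}
  after c @ step 2: {q7}
  after c @ step 3: ∅ (Q stuck)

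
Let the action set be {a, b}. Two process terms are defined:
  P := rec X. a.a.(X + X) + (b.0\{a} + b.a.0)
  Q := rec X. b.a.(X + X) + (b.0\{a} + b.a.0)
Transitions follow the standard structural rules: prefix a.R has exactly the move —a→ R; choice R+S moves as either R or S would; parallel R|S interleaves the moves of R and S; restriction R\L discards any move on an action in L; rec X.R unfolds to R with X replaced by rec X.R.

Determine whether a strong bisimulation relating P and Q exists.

LTS(P): 6 reachable states
  s0 = rec X. a.a.(X + X) + (b.0\{a} + b.a.0) → -a-> s1, -b-> s2, -b-> s3
  s1 = a.((rec X. a.a.(X + X) + (b.0\{a} + b.a.0)) + (rec X. a.a.(X + X) + (b.0\{a} + b.a.0))) → -a-> s4
  s2 = 0\{a} → ·
  s3 = a.0 → -a-> s5
  s4 = (rec X. a.a.(X + X) + (b.0\{a} + b.a.0)) + (rec X. a.a.(X + X) + (b.0\{a} + b.a.0)) → -a-> s1, -b-> s2, -b-> s3
  s5 = 0 → ·
LTS(Q): 6 reachable states
  t0 = rec X. b.a.(X + X) + (b.0\{a} + b.a.0) → -b-> t1, -b-> t2, -b-> t3
  t1 = 0\{a} → ·
  t2 = a.((rec X. b.a.(X + X) + (b.0\{a} + b.a.0)) + (rec X. b.a.(X + X) + (b.0\{a} + b.a.0))) → -a-> t4
  t3 = a.0 → -a-> t5
  t4 = (rec X. b.a.(X + X) + (b.0\{a} + b.a.0)) + (rec X. b.a.(X + X) + (b.0\{a} + b.a.0)) → -b-> t1, -b-> t2, -b-> t3
  t5 = 0 → ·
Bisimilarity quotient blocks:
  B0 = {s0, s4}
  B1 = {s2, s5, t1, t5}
  B2 = {s1}
  B3 = {s3, t3}
  B4 = {t0, t4}
  B5 = {t2}
s0 ∈ B0, t0 ∈ B4 → different blocks

NO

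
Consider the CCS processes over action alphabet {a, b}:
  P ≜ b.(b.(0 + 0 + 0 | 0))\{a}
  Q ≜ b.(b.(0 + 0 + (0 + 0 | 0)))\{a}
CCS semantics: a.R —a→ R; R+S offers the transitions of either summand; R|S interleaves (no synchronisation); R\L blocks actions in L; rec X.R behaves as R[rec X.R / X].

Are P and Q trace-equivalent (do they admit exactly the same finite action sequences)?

LTS(P): 3 reachable states
  p0 = b.(b.(0 + 0 + 0 | 0))\{a} ⊢ --b--▸ p1
  p1 = (b.(0 + 0 + 0 | 0))\{a} ⊢ --b--▸ p2
  p2 = (0 + 0 + 0 | 0)\{a} ⊢ (no moves)
LTS(Q): 3 reachable states
  q0 = b.(b.(0 + 0 + (0 + 0 | 0)))\{a} ⊢ --b--▸ q1
  q1 = (b.(0 + 0 + (0 + 0 | 0)))\{a} ⊢ --b--▸ q2
  q2 = (0 + 0 + (0 + 0 | 0))\{a} ⊢ (no moves)
Bisimilarity quotient blocks:
  B0 = {p0, q0}
  B1 = {p1, q1}
  B2 = {p2, q2}
p0 ∈ B0, q0 ∈ B0 → same block
Bisimilar ⇒ trace-equivalent.

traces(P) = traces(Q)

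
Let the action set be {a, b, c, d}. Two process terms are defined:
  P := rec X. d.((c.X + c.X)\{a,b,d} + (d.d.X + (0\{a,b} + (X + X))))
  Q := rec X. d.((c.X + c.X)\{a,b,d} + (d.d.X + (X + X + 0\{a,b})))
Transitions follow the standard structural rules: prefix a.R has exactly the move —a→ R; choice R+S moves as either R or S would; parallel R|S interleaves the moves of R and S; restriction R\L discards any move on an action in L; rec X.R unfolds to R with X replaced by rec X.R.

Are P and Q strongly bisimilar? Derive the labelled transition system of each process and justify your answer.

P's transition system — 4 states:
  p0 = rec X. d.((c.X + c.X)\{a,b,d} + (d.d.X + (0\{a,b} + (X + X)))) has moves ··d··> p1
  p1 = (c.(rec X. d.((c.X + c.X)\{a,b,d} + (d.d.X + (0\{a,b} + (X + X))))) + c.(rec X. d.((c.X + c.X)\{a,b,d} + (d.d.X + (0\{a,b} + (X + X))))))\{a,b,d} + (d.d.(rec X. d.((c.X + c.X)\{a,b,d} + (d.d.X + (0\{a,b} + (X + X))))) + (0\{a,b} + ((rec X. d.((c.X + c.X)\{a,b,d} + (d.d.X + (0\{a,b} + (X + X))))) + (rec X. d.((c.X + c.X)\{a,b,d} + (d.d.X + (0\{a,b} + (X + X)))))))) has moves ··c··> p2, ··d··> p1, ··d··> p3
  p2 = (rec X. d.((c.X + c.X)\{a,b,d} + (d.d.X + (0\{a,b} + (X + X)))))\{a,b,d} has moves ∅
  p3 = d.(rec X. d.((c.X + c.X)\{a,b,d} + (d.d.X + (0\{a,b} + (X + X))))) has moves ··d··> p0
Q's transition system — 4 states:
  q0 = rec X. d.((c.X + c.X)\{a,b,d} + (d.d.X + (X + X + 0\{a,b}))) has moves ··d··> q1
  q1 = (c.(rec X. d.((c.X + c.X)\{a,b,d} + (d.d.X + (X + X + 0\{a,b})))) + c.(rec X. d.((c.X + c.X)\{a,b,d} + (d.d.X + (X + X + 0\{a,b})))))\{a,b,d} + (d.d.(rec X. d.((c.X + c.X)\{a,b,d} + (d.d.X + (X + X + 0\{a,b})))) + ((rec X. d.((c.X + c.X)\{a,b,d} + (d.d.X + (X + X + 0\{a,b})))) + (rec X. d.((c.X + c.X)\{a,b,d} + (d.d.X + (X + X + 0\{a,b})))) + 0\{a,b})) has moves ··c··> q2, ··d··> q1, ··d··> q3
  q2 = (rec X. d.((c.X + c.X)\{a,b,d} + (d.d.X + (X + X + 0\{a,b}))))\{a,b,d} has moves ∅
  q3 = d.(rec X. d.((c.X + c.X)\{a,b,d} + (d.d.X + (X + X + 0\{a,b})))) has moves ··d··> q0
Bisimilarity quotient blocks:
  B0 = {p0, q0}
  B1 = {p1, q1}
  B2 = {p2, q2}
  B3 = {p3, q3}
p0 ∈ B0, q0 ∈ B0 → same block

YES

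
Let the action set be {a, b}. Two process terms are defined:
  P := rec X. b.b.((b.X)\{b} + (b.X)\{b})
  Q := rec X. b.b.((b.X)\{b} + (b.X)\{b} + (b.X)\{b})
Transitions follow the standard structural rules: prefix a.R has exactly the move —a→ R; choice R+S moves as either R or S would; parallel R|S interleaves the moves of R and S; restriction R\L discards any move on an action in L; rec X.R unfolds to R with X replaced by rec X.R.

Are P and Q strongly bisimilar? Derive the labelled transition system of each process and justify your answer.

YES

P's transition system — 3 states:
  s0 = rec X. b.b.((b.X)\{b} + (b.X)\{b}) | =b=> s1
  s1 = b.((b.(rec X. b.b.((b.X)\{b} + (b.X)\{b})))\{b} + (b.(rec X. b.b.((b.X)\{b} + (b.X)\{b})))\{b}) | =b=> s2
  s2 = (b.(rec X. b.b.((b.X)\{b} + (b.X)\{b})))\{b} + (b.(rec X. b.b.((b.X)\{b} + (b.X)\{b})))\{b} | ∅
Q's transition system — 3 states:
  t0 = rec X. b.b.((b.X)\{b} + (b.X)\{b} + (b.X)\{b}) | =b=> t1
  t1 = b.((b.(rec X. b.b.((b.X)\{b} + (b.X)\{b} + (b.X)\{b})))\{b} + (b.(rec X. b.b.((b.X)\{b} + (b.X)\{b} + (b.X)\{b})))\{b} + (b.(rec X. b.b.((b.X)\{b} + (b.X)\{b} + (b.X)\{b})))\{b}) | =b=> t2
  t2 = (b.(rec X. b.b.((b.X)\{b} + (b.X)\{b} + (b.X)\{b})))\{b} + (b.(rec X. b.b.((b.X)\{b} + (b.X)\{b} + (b.X)\{b})))\{b} + (b.(rec X. b.b.((b.X)\{b} + (b.X)\{b} + (b.X)\{b})))\{b} | ∅
Partition-refinement fixed point:
  B0 = {s0, t0}
  B1 = {s1, t1}
  B2 = {s2, t2}
s0 ∈ B0, t0 ∈ B0 → same block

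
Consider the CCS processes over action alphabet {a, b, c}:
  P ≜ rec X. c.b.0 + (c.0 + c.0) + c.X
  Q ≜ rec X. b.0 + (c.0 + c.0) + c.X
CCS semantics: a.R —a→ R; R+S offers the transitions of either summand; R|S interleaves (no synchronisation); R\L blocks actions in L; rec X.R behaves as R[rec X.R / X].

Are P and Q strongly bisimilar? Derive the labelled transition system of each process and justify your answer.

P's transition system — 3 states:
  m0 = rec X. c.b.0 + (c.0 + c.0) + c.X :: =c=> m0, =c=> m1, =c=> m2
  m1 = 0 :: stopped
  m2 = b.0 :: =b=> m1
Q's transition system — 2 states:
  n0 = rec X. b.0 + (c.0 + c.0) + c.X :: =b=> n1, =c=> n0, =c=> n1
  n1 = 0 :: stopped
Coarsest stable partition (strong bisimilarity classes):
  B0 = {m0}
  B1 = {m1, n1}
  B2 = {m2}
  B3 = {n0}
m0 ∈ B0, n0 ∈ B3 → different blocks

not bisimilar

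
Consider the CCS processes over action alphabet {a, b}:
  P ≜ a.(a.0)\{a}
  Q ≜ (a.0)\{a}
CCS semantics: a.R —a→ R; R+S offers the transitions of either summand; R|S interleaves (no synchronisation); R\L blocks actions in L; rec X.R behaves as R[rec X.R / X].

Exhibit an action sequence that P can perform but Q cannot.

a

Reachable graph of P (2 states):
  s0 = a.(a.0)\{a} ⊢ =a=> s1
  s1 = (a.0)\{a} ⊢ deadlocked
Reachable graph of Q (1 states):
  t0 = (a.0)\{a} ⊢ deadlocked
Executing a from P (initial set {s0}):
  after a @ step 1: {s1}
  — P admits the full trace.
Executing a from Q (initial set {t0}):
  after a @ step 1: no successor for Q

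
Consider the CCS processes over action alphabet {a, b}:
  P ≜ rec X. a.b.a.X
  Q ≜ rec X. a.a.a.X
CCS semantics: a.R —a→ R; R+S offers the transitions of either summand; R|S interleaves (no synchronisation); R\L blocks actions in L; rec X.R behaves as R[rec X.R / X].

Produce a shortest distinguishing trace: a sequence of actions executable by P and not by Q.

LTS(P): 3 reachable states
  u0 = rec X. a.b.a.X has moves =a=> u1
  u1 = b.a.(rec X. a.b.a.X) has moves =b=> u2
  u2 = a.(rec X. a.b.a.X) has moves =a=> u0
LTS(Q): 3 reachable states
  v0 = rec X. a.a.a.X has moves =a=> v1
  v1 = a.a.(rec X. a.a.a.X) has moves =a=> v2
  v2 = a.(rec X. a.a.a.X) has moves =a=> v0
Run σ = ⟨ab⟩ on P: start {u0}
  after a @ step 1: {u1}
  after b @ step 2: {u2}
  — P admits the full trace.
Run σ = ⟨ab⟩ on Q: start {v0}
  after a @ step 1: {v1}
  after b @ step 2: ∅  — Q cannot continue

ab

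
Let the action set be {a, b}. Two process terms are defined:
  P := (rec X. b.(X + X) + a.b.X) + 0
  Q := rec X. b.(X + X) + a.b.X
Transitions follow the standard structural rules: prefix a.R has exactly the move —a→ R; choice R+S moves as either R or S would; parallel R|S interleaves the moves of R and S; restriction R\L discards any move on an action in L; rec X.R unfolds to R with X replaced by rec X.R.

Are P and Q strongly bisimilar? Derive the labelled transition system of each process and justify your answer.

LTS(P): 4 reachable states
  m0 = (rec X. b.(X + X) + a.b.X) + 0 ⊢ —a→ m1, —b→ m2
  m1 = b.(rec X. b.(X + X) + a.b.X) ⊢ —b→ m3
  m2 = (rec X. b.(X + X) + a.b.X) + (rec X. b.(X + X) + a.b.X) ⊢ —a→ m1, —b→ m2
  m3 = rec X. b.(X + X) + a.b.X ⊢ —a→ m1, —b→ m2
LTS(Q): 3 reachable states
  n0 = rec X. b.(X + X) + a.b.X ⊢ —a→ n1, —b→ n2
  n1 = b.(rec X. b.(X + X) + a.b.X) ⊢ —b→ n0
  n2 = (rec X. b.(X + X) + a.b.X) + (rec X. b.(X + X) + a.b.X) ⊢ —a→ n1, —b→ n2
Coarsest stable partition (strong bisimilarity classes):
  B0 = {m0, m2, m3, n0, n2}
  B1 = {m1, n1}
m0 ∈ B0, n0 ∈ B0 → same block

P ~ Q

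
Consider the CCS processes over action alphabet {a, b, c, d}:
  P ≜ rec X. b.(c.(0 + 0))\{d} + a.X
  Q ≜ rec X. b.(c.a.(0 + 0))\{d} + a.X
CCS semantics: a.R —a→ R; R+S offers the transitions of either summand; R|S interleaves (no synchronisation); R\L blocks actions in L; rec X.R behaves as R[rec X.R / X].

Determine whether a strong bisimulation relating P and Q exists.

not bisimilar

P's transition system — 3 states:
  p0 = rec X. b.(c.(0 + 0))\{d} + a.X has moves =a=> p0, =b=> p1
  p1 = (c.(0 + 0))\{d} has moves =c=> p2
  p2 = (0 + 0)\{d} has moves (no moves)
Q's transition system — 4 states:
  q0 = rec X. b.(c.a.(0 + 0))\{d} + a.X has moves =a=> q0, =b=> q1
  q1 = (c.a.(0 + 0))\{d} has moves =c=> q2
  q2 = (a.(0 + 0))\{d} has moves =a=> q3
  q3 = (0 + 0)\{d} has moves (no moves)
Bisimilarity quotient blocks:
  B0 = {p0}
  B1 = {p1}
  B2 = {p2, q3}
  B3 = {q0}
  B4 = {q1}
  B5 = {q2}
p0 ∈ B0, q0 ∈ B3 → different blocks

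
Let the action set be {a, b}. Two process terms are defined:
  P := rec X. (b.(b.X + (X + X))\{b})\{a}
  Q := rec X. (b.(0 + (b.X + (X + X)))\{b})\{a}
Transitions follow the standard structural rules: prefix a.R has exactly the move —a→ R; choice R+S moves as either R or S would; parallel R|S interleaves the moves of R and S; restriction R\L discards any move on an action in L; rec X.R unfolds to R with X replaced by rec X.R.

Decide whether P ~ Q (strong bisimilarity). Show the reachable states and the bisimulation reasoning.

YES

Reachable graph of P (2 states):
  s0 = rec X. (b.(b.X + (X + X))\{b})\{a} | —b→ s1
  s1 = (b.(rec X. (b.(b.X + (X + X))\{b})\{a}) + ((rec X. (b.(b.X + (X + X))\{b})\{a}) + (rec X. (b.(b.X + (X + X))\{b})\{a})))\{b}\{a} | (no moves)
Reachable graph of Q (2 states):
  t0 = rec X. (b.(0 + (b.X + (X + X)))\{b})\{a} | —b→ t1
  t1 = (0 + (b.(rec X. (b.(0 + (b.X + (X + X)))\{b})\{a}) + ((rec X. (b.(0 + (b.X + (X + X)))\{b})\{a}) + (rec X. (b.(0 + (b.X + (X + X)))\{b})\{a}))))\{b}\{a} | (no moves)
Partition-refinement fixed point:
  B0 = {s0, t0}
  B1 = {s1, t1}
s0 ∈ B0, t0 ∈ B0 → same block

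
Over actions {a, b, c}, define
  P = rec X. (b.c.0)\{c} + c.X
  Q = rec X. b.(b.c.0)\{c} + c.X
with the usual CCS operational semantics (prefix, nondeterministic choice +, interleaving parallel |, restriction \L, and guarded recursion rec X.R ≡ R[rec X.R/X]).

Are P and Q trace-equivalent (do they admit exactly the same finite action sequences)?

NO — witness ⟨bb⟩

Reachable graph of P (2 states):
  u0 = rec X. (b.c.0)\{c} + c.X :: =b=> u1, =c=> u0
  u1 = (c.0)\{c} :: deadlocked
Reachable graph of Q (3 states):
  v0 = rec X. b.(b.c.0)\{c} + c.X :: =b=> v1, =c=> v0
  v1 = (b.c.0)\{c} :: =b=> v2
  v2 = (c.0)\{c} :: deadlocked
Run σ = ⟨bb⟩ on Q: start {v0}
  after b @ step 1: {v1}
  after b @ step 2: {v2}
  — Q admits the full trace.
Run σ = ⟨bb⟩ on P: start {u0}
  after b @ step 1: {u1}
  after b @ step 2: ∅ (P stuck)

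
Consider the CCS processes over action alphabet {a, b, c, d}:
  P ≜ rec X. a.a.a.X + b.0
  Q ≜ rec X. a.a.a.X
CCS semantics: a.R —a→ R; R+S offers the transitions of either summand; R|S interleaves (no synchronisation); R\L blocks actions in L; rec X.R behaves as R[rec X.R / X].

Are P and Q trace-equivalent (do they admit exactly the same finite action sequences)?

Reachable graph of P (4 states):
  s0 = rec X. a.a.a.X + b.0 → =a=> s1, =b=> s2
  s1 = a.a.(rec X. a.a.a.X + b.0) → =a=> s3
  s2 = 0 → ·
  s3 = a.(rec X. a.a.a.X + b.0) → =a=> s0
Reachable graph of Q (3 states):
  t0 = rec X. a.a.a.X → =a=> t1
  t1 = a.a.(rec X. a.a.a.X) → =a=> t2
  t2 = a.(rec X. a.a.a.X) → =a=> t0
Trace ⟨b⟩ through P, begin at {s0}:
  after b @ step 1: {s2}
  — P admits the full trace.
Trace ⟨b⟩ through Q, begin at {t0}:
  after b @ step 1: ∅ (Q stuck)

NO — witness ⟨b⟩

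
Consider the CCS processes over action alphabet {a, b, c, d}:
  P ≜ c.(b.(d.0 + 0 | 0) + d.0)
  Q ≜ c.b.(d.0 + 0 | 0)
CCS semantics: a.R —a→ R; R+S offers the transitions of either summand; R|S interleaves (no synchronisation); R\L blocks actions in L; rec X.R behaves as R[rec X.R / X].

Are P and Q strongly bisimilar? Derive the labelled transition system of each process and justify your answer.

Reachable graph of P (4 states):
  p0 = c.(b.(d.0 + 0 | 0) + d.0) :: -c-> p1
  p1 = b.(d.0 + 0 | 0) + d.0 :: -b-> p2, -d-> p3
  p2 = d.0 + 0 | 0 :: -d-> p3
  p3 = 0 :: stopped
Reachable graph of Q (4 states):
  q0 = c.b.(d.0 + 0 | 0) :: -c-> q1
  q1 = b.(d.0 + 0 | 0) :: -b-> q2
  q2 = d.0 + 0 | 0 :: -d-> q3
  q3 = 0 :: stopped
Coarsest stable partition (strong bisimilarity classes):
  B0 = {p0}
  B1 = {p1}
  B2 = {p2, q2}
  B3 = {p3, q3}
  B4 = {q0}
  B5 = {q1}
p0 ∈ B0, q0 ∈ B4 → different blocks

P ≁ Q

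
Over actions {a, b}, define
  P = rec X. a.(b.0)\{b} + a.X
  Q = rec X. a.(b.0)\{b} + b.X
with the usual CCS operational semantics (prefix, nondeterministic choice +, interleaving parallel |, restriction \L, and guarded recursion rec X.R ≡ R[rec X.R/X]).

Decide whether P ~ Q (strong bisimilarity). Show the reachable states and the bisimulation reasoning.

LTS(P): 2 reachable states
  p0 = rec X. a.(b.0)\{b} + a.X → -a-> p0, -a-> p1
  p1 = (b.0)\{b} → deadlocked
LTS(Q): 2 reachable states
  q0 = rec X. a.(b.0)\{b} + b.X → -a-> q1, -b-> q0
  q1 = (b.0)\{b} → deadlocked
Coarsest stable partition (strong bisimilarity classes):
  B0 = {p0}
  B1 = {p1, q1}
  B2 = {q0}
p0 ∈ B0, q0 ∈ B2 → different blocks

not bisimilar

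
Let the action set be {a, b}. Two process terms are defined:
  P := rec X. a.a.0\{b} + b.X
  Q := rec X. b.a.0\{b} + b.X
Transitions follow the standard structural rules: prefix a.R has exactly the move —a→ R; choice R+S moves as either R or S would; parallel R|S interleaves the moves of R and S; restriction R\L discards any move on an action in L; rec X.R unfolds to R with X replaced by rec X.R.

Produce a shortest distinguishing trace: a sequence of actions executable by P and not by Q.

LTS(P): 3 reachable states
  p0 = rec X. a.a.0\{b} + b.X | —a→ p1, —b→ p0
  p1 = a.0\{b} | —a→ p2
  p2 = 0\{b} | stopped
LTS(Q): 3 reachable states
  q0 = rec X. b.a.0\{b} + b.X | —b→ q0, —b→ q1
  q1 = a.0\{b} | —a→ q2
  q2 = 0\{b} | stopped
Run σ = ⟨a⟩ on P: start {p0}
  [1] a ⇒ {p1}
  — P admits the full trace.
Run σ = ⟨a⟩ on Q: start {q0}
  [1] a ⇒ no successor for Q

a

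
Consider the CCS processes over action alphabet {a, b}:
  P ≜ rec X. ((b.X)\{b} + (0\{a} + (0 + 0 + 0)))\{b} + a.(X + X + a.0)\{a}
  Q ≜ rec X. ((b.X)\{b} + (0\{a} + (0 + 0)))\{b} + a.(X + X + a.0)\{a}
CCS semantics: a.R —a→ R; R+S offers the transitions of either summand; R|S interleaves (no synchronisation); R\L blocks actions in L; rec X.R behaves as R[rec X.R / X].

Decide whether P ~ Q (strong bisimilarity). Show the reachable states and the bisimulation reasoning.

YES

LTS(P): 2 reachable states
  u0 = rec X. ((b.X)\{b} + (0\{a} + (0 + 0 + 0)))\{b} + a.(X + X + a.0)\{a} → -a-> u1
  u1 = ((rec X. ((b.X)\{b} + (0\{a} + (0 + 0 + 0)))\{b} + a.(X + X + a.0)\{a}) + (rec X. ((b.X)\{b} + (0\{a} + (0 + 0 + 0)))\{b} + a.(X + X + a.0)\{a}) + a.0)\{a} → ·
LTS(Q): 2 reachable states
  v0 = rec X. ((b.X)\{b} + (0\{a} + (0 + 0)))\{b} + a.(X + X + a.0)\{a} → -a-> v1
  v1 = ((rec X. ((b.X)\{b} + (0\{a} + (0 + 0)))\{b} + a.(X + X + a.0)\{a}) + (rec X. ((b.X)\{b} + (0\{a} + (0 + 0)))\{b} + a.(X + X + a.0)\{a}) + a.0)\{a} → ·
Coarsest stable partition (strong bisimilarity classes):
  B0 = {u0, v0}
  B1 = {u1, v1}
u0 ∈ B0, v0 ∈ B0 → same block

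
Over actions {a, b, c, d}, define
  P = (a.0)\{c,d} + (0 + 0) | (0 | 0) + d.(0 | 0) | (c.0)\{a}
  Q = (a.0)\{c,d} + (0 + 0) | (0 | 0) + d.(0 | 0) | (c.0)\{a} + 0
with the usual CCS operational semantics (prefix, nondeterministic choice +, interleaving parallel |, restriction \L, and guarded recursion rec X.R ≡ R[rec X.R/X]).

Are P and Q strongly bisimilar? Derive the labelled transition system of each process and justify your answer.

P's transition system — 5 states:
  p0 = (a.0)\{c,d} + (0 + 0) | (0 | 0) + d.(0 | 0) | (c.0)\{a} ⊢ -a-> p1, -c-> p2, -d-> p3
  p1 = 0\{c,d} ⊢ (no moves)
  p2 = d.(0 | 0) | 0\{a} ⊢ -d-> p4
  p3 = 0 | 0 | (c.0)\{a} ⊢ -c-> p4
  p4 = 0 | 0 | 0\{a} ⊢ (no moves)
Q's transition system — 5 states:
  q0 = (a.0)\{c,d} + (0 + 0) | (0 | 0) + d.(0 | 0) | (c.0)\{a} + 0 ⊢ -a-> q1, -c-> q2, -d-> q3
  q1 = 0\{c,d} ⊢ (no moves)
  q2 = d.(0 | 0) | 0\{a} ⊢ -d-> q4
  q3 = 0 | 0 | (c.0)\{a} ⊢ -c-> q4
  q4 = 0 | 0 | 0\{a} ⊢ (no moves)
Bisimilarity quotient blocks:
  B0 = {p0, q0}
  B1 = {p3, q3}
  B2 = {p1, p4, q1, q4}
  B3 = {p2, q2}
p0 ∈ B0, q0 ∈ B0 → same block

bisimilar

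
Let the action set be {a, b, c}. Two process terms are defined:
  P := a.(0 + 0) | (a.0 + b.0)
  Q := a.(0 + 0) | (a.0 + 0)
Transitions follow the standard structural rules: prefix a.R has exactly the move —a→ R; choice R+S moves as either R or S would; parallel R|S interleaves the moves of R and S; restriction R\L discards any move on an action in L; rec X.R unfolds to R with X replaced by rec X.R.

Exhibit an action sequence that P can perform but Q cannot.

b

Reachable graph of P (4 states):
  p0 = a.(0 + 0) | (a.0 + b.0) :: ··a··> p1, ··a··> p2, ··b··> p2
  p1 = (0 + 0) | (a.0 + b.0) :: ··a··> p3, ··b··> p3
  p2 = a.(0 + 0) | 0 :: ··a··> p3
  p3 = (0 + 0) | 0 :: stopped
Reachable graph of Q (4 states):
  q0 = a.(0 + 0) | (a.0 + 0) :: ··a··> q1, ··a··> q2
  q1 = (0 + 0) | (a.0 + 0) :: ··a··> q3
  q2 = a.(0 + 0) | 0 :: ··a··> q3
  q3 = (0 + 0) | 0 :: stopped
Run σ = ⟨b⟩ on P: start {p0}
  after b @ step 1: {p2}
  P completes σ.
Run σ = ⟨b⟩ on Q: start {q0}
  after b @ step 1: ∅ (Q stuck)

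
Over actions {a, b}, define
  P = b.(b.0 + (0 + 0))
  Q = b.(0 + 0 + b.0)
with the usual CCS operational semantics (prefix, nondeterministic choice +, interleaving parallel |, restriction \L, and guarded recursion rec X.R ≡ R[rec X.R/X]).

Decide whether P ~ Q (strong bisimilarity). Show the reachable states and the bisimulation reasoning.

LTS(P): 3 reachable states
  s0 = b.(b.0 + (0 + 0)) :: —b→ s1
  s1 = b.0 + (0 + 0) :: —b→ s2
  s2 = 0 :: ·
LTS(Q): 3 reachable states
  t0 = b.(0 + 0 + b.0) :: —b→ t1
  t1 = 0 + 0 + b.0 :: —b→ t2
  t2 = 0 :: ·
Coarsest stable partition (strong bisimilarity classes):
  B0 = {s0, t0}
  B1 = {s1, t1}
  B2 = {s2, t2}
s0 ∈ B0, t0 ∈ B0 → same block

bisimilar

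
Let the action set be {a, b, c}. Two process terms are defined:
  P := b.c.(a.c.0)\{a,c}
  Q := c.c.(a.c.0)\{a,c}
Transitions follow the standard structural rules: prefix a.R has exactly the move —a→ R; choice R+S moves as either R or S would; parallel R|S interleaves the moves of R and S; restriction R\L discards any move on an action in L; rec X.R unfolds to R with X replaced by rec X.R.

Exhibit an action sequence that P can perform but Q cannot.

b

LTS(P): 3 reachable states
  p0 = b.c.(a.c.0)\{a,c} ⊢ =b=> p1
  p1 = c.(a.c.0)\{a,c} ⊢ =c=> p2
  p2 = (a.c.0)\{a,c} ⊢ (no moves)
LTS(Q): 3 reachable states
  q0 = c.c.(a.c.0)\{a,c} ⊢ =c=> q1
  q1 = c.(a.c.0)\{a,c} ⊢ =c=> q2
  q2 = (a.c.0)\{a,c} ⊢ (no moves)
Executing b from P (initial set {p0}):
  step 1 (b): {p1}
  P completes σ.
Executing b from Q (initial set {q0}):
  step 1 (b): ∅ (Q stuck)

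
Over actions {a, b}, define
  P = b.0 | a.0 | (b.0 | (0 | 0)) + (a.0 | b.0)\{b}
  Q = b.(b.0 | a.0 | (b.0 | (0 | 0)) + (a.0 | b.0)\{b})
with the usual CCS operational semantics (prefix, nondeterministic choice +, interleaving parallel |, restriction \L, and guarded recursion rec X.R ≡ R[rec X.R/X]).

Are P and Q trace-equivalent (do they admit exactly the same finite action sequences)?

P's transition system — 9 states:
  m0 = b.0 | a.0 | (b.0 | (0 | 0)) + (a.0 | b.0)\{b} → —a→ m1, —a→ m2, —b→ m3, —b→ m4
  m1 = (0 | b.0)\{b} → deadlocked
  m2 = b.0 | 0 | (b.0 | (0 | 0)) → —b→ m5, —b→ m6
  m3 = 0 | a.0 | (b.0 | (0 | 0)) → —a→ m5, —b→ m7
  m4 = b.0 | a.0 | (0 | (0 | 0)) → —a→ m6, —b→ m7
  m5 = 0 | 0 | (b.0 | (0 | 0)) → —b→ m8
  m6 = b.0 | 0 | (0 | (0 | 0)) → —b→ m8
  m7 = 0 | a.0 | (0 | (0 | 0)) → —a→ m8
  m8 = 0 | 0 | (0 | (0 | 0)) → deadlocked
Q's transition system — 10 states:
  n0 = b.(b.0 | a.0 | (b.0 | (0 | 0)) + (a.0 | b.0)\{b}) → —b→ n1
  n1 = b.0 | a.0 | (b.0 | (0 | 0)) + (a.0 | b.0)\{b} → —a→ n2, —a→ n3, —b→ n4, —b→ n5
  n2 = (0 | b.0)\{b} → deadlocked
  n3 = b.0 | 0 | (b.0 | (0 | 0)) → —b→ n6, —b→ n7
  n4 = 0 | a.0 | (b.0 | (0 | 0)) → —a→ n6, —b→ n8
  n5 = b.0 | a.0 | (0 | (0 | 0)) → —a→ n7, —b→ n8
  n6 = 0 | 0 | (b.0 | (0 | 0)) → —b→ n9
  n7 = b.0 | 0 | (0 | (0 | 0)) → —b→ n9
  n8 = 0 | a.0 | (0 | (0 | 0)) → —a→ n9
  n9 = 0 | 0 | (0 | (0 | 0)) → deadlocked
Run σ = ⟨a⟩ on P: start {m0}
  step 1 (a): {m1, m2}
  P completes σ.
Run σ = ⟨a⟩ on Q: start {n0}
  step 1 (a): no successor for Q

traces(P) ≠ traces(Q) — witness ⟨a⟩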